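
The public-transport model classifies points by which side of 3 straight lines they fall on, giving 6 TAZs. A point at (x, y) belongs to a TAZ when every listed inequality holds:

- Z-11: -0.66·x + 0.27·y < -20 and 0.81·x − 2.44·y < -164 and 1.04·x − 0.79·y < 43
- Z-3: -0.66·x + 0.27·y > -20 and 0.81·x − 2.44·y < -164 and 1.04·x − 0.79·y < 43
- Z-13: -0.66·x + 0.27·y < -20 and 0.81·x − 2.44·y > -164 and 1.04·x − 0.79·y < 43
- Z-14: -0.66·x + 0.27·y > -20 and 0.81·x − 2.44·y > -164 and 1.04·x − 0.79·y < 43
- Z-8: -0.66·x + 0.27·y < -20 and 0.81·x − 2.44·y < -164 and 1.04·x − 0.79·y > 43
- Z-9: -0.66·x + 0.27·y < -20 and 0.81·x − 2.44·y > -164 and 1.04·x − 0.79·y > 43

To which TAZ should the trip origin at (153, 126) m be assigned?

Z-8

-0.66·153 + 0.27·126 = -66.960, which is < -20
0.81·153 − 2.44·126 = -183.510, which is < -164
1.04·153 − 0.79·126 = 59.580, which is > 43
This sign pattern matches Z-8.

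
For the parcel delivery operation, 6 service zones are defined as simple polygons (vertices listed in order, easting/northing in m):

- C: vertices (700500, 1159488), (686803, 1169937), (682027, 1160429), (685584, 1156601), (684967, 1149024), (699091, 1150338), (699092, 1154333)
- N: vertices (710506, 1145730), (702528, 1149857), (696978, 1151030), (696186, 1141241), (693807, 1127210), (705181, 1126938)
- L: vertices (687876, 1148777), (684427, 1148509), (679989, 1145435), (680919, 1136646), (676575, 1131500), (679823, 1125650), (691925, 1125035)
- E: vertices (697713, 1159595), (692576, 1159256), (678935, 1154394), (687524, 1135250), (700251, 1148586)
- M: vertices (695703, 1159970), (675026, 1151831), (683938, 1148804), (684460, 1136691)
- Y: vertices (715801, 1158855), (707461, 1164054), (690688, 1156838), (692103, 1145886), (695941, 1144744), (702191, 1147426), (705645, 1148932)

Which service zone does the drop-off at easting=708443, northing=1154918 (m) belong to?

Y

Cast a ray rightward from (708443, 1154918). For each polygon, the edges (by vertex number in listed order) whose endpoints lie on opposite sides of northing = 1154918, where each meets that height, and whether that is right or left of the point:
C: 4–5 at easting≈685447.0 (left), 7–1 at easting≈699251.8 (left) → 0 crossings.
N: no edge straddles that height → 0 crossings.
L: no edge straddles that height → 0 crossings.
E: 2–3 at easting≈680405.2 (left), 5–1 at easting≈698791.2 (left) → 0 crossings.
M: 1–2 at easting≈682868.5 (left), 4–1 at easting≈693263.0 (left) → 0 crossings.
Y: 3–4 at easting≈690936.1 (left), 7–1 at easting≈711771.6 (right) → 1 crossing.
Only Y has an odd count, so the point is inside Y.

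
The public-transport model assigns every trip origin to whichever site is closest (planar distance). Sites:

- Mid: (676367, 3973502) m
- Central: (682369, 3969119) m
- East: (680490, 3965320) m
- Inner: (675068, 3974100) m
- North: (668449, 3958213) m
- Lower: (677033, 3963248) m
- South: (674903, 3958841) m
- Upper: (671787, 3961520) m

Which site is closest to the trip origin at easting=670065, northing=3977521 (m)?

Inner

Squared distances to each site:
Mid: 55867565.000; Central: 221982020.000; East: 257545026.000; Inner: 36733250.000; North: 375410320.000; Lower: 252271553.000; South: 372348644.000; Upper: 258997285.000.
Minimum at Inner.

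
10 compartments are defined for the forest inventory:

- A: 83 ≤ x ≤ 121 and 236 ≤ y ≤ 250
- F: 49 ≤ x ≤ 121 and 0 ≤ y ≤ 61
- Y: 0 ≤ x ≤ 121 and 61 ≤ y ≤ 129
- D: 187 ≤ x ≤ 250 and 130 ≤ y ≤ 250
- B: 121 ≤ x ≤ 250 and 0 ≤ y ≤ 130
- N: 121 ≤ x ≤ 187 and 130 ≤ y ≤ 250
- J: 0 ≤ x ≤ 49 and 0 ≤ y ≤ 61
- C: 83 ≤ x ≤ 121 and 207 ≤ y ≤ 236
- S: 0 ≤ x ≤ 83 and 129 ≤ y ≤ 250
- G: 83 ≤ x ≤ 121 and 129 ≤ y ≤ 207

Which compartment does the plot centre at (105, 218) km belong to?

The point has x = 105 and y = 218.
Only C satisfies 83 ≤ x ≤ 121 and 207 ≤ y ≤ 236.

C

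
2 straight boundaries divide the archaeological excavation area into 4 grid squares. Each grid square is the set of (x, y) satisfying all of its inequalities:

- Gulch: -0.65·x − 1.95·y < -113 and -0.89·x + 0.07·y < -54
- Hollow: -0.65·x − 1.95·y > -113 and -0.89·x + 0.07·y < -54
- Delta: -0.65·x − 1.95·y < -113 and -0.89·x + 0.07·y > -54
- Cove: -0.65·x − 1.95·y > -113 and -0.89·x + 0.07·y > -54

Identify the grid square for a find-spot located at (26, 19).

-0.65·26 − 1.95·19 = -53.950, which is > -113
-0.89·26 + 0.07·19 = -21.810, which is > -54
This sign pattern matches Cove.

Cove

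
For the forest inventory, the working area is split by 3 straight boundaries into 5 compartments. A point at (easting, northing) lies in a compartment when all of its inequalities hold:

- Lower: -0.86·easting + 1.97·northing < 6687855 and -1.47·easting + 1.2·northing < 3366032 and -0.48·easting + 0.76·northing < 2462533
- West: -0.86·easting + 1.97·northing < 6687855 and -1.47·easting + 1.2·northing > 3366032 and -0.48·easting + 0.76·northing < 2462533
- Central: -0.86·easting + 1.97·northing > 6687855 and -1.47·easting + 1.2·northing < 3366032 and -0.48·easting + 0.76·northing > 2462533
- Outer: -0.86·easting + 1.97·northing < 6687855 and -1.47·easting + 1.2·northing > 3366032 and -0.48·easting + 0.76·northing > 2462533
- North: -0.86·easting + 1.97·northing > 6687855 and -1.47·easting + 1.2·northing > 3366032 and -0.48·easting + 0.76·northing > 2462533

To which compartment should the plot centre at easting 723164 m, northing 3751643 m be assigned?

North

-0.86·723164 + 1.97·3751643 = 6768815.670, which is > 6687855
-1.47·723164 + 1.2·3751643 = 3438920.520, which is > 3366032
-0.48·723164 + 0.76·3751643 = 2504129.960, which is > 2462533
This sign pattern matches North.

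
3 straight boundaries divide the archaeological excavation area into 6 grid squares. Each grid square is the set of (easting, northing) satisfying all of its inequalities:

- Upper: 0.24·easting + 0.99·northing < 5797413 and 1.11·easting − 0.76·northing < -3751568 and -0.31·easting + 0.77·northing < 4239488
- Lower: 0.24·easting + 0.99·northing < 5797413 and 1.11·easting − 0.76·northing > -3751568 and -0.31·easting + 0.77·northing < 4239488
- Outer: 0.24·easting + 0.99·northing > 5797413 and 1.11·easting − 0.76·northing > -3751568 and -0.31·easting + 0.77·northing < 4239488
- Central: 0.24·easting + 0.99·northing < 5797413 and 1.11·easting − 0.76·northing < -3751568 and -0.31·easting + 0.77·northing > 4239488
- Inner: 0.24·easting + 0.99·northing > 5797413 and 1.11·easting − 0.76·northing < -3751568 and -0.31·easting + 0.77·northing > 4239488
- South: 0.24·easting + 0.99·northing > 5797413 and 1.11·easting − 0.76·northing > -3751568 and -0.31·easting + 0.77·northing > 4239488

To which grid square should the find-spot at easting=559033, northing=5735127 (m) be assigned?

South

0.24·559033 + 0.99·5735127 = 5811943.650, which is > 5797413
1.11·559033 − 0.76·5735127 = -3738169.890, which is > -3751568
-0.31·559033 + 0.77·5735127 = 4242747.560, which is > 4239488
This sign pattern matches South.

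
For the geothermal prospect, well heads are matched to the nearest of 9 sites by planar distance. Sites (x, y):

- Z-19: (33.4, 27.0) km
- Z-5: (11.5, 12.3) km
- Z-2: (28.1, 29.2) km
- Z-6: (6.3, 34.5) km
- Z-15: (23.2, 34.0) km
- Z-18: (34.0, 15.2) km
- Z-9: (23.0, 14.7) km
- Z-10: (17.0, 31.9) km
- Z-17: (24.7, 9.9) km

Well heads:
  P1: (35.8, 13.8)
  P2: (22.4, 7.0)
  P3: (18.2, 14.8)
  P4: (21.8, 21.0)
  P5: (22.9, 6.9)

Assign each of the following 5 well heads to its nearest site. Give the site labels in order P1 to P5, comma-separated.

P1 → Z-18 (d²=5.20)
P2 → Z-17 (d²=13.70)
P3 → Z-9 (d²=23.05)
P4 → Z-9 (d²=41.13)
P5 → Z-17 (d²=12.24)

Z-18, Z-17, Z-9, Z-9, Z-17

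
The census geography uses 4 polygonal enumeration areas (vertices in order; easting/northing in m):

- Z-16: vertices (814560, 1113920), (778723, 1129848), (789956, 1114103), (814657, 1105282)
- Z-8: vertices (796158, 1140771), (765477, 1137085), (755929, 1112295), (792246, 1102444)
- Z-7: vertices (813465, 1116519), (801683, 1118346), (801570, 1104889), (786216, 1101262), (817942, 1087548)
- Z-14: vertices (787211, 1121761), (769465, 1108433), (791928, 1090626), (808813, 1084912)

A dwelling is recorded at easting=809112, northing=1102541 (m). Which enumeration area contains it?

Cast a ray rightward from (809112, 1102541). For each polygon, the edges (by vertex number in listed order) whose endpoints lie on opposite sides of northing = 1102541, where each meets that height, and whether that is right or left of the point:
Z-16: no edge straddles that height → 0 crossings.
Z-8: 3–4 at easting≈791888.4 (left), 4–1 at easting≈792255.9 (left) → 0 crossings.
Z-7: 3–4 at easting≈791630.3 (left), 5–1 at easting≈815625.1 (right) → 1 crossing.
Z-14: 2–3 at easting≈776897.6 (left), 4–1 at easting≈798478.3 (left) → 0 crossings.
Only Z-7 has an odd count, so the point is inside Z-7.

Z-7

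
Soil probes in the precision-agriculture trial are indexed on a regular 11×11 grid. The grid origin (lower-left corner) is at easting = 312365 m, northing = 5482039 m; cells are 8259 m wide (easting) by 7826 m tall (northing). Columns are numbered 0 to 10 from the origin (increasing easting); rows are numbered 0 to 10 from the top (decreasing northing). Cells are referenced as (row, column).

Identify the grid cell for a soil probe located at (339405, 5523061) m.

(5, 3)

Column index: ⌊(339405 − 312365) / 8259⌋ = ⌊3.274⌋ = 3
Row offset from origin: ⌊(5523061 − 5482039) / 7826⌋ = ⌊5.242⌋ = 5 → row 5 (counted from top)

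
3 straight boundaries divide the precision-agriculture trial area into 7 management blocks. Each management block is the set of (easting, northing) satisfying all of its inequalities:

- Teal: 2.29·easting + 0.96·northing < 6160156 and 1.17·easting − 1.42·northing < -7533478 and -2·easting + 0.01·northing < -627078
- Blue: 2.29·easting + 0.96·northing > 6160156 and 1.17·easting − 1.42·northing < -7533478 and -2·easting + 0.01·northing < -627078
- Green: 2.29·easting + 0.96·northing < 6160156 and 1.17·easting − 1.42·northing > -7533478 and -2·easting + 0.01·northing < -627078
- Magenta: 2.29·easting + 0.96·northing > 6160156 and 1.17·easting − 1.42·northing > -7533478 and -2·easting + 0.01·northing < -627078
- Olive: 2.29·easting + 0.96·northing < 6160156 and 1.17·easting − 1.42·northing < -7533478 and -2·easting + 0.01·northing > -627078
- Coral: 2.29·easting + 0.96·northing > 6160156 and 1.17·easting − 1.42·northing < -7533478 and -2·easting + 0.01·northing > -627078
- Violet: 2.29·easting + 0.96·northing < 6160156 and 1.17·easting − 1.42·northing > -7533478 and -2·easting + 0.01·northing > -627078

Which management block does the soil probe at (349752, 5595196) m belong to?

Blue

2.29·349752 + 0.96·5595196 = 6172320.240, which is > 6160156
1.17·349752 − 1.42·5595196 = -7535968.480, which is < -7533478
-2·349752 + 0.01·5595196 = -643552.040, which is < -627078
This sign pattern matches Blue.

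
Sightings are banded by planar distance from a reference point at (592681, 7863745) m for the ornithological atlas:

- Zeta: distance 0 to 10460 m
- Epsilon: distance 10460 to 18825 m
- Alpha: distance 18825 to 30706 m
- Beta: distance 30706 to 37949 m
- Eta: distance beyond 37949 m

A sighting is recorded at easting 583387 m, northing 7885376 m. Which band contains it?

Distance = √((583387−592681)² + (7885376−7863745)²) = √(86378436.000 + 467900161.000) = 23543.122 m.
18825 ≤ 23543.122 < 30706 → Alpha.

Alpha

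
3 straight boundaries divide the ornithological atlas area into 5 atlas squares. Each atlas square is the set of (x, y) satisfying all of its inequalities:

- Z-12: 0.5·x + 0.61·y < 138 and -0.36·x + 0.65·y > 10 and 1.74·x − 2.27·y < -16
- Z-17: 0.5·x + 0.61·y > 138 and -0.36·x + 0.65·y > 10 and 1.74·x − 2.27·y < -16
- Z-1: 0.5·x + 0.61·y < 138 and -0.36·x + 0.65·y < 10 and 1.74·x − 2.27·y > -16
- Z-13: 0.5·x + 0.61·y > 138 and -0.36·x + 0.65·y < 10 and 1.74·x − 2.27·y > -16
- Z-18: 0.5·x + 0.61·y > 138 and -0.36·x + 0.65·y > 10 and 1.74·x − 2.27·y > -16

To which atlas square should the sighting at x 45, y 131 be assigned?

Z-12

0.5·45 + 0.61·131 = 102.410, which is < 138
-0.36·45 + 0.65·131 = 68.950, which is > 10
1.74·45 − 2.27·131 = -219.070, which is < -16
This sign pattern matches Z-12.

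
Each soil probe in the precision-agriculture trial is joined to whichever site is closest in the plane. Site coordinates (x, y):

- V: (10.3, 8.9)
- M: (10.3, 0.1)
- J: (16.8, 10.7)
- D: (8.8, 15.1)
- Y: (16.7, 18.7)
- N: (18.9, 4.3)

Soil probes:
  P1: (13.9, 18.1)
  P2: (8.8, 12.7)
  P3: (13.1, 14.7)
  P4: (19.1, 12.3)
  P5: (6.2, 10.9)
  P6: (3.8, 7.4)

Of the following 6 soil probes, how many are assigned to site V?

P1 → Y
P2 → D
P3 → D
P4 → J
P5 → V
P6 → V
2 of the 6 go to V.

2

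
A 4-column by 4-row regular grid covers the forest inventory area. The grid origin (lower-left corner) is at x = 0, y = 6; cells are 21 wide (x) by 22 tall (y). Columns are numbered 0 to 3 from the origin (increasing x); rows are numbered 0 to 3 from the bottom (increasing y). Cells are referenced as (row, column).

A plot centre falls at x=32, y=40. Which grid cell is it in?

(1, 1)

Column index: ⌊(32 − 0) / 21⌋ = ⌊1.524⌋ = 1
Row offset from origin: ⌊(40 − 6) / 22⌋ = ⌊1.545⌋ = 1 → row 1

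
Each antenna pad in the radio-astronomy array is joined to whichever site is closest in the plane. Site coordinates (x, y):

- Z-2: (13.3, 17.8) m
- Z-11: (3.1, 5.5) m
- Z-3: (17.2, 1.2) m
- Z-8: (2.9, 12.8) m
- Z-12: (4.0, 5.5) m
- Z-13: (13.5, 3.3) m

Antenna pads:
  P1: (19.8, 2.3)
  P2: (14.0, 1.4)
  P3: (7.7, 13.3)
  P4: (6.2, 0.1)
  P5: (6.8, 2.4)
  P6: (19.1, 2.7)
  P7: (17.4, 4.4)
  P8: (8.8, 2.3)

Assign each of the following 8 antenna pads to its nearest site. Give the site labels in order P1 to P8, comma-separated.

P1 → Z-3 (d²=7.97)
P2 → Z-13 (d²=3.86)
P3 → Z-8 (d²=23.29)
P4 → Z-12 (d²=34.00)
P5 → Z-12 (d²=17.45)
P6 → Z-3 (d²=5.86)
P7 → Z-3 (d²=10.28)
P8 → Z-13 (d²=23.09)

Z-3, Z-13, Z-8, Z-12, Z-12, Z-3, Z-3, Z-13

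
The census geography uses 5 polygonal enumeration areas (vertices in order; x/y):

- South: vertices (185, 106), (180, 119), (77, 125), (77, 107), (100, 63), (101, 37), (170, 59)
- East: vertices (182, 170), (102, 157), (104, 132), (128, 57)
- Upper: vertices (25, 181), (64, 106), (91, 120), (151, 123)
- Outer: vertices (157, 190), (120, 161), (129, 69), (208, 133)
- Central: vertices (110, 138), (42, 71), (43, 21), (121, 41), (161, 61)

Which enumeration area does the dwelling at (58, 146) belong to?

Cast a ray rightward from (58, 146). For each polygon, the edges (by vertex number in listed order) whose endpoints lie on opposite sides of y = 146, where each meets that height, and whether that is right or left of the point:
South: no edge straddles that height → 0 crossings.
East: 2–3 at x≈102.9 (right), 4–1 at x≈170.5 (right) → 2 crossings.
Upper: 1–2 at x≈43.2 (left), 4–1 at x≈101.0 (right) → 1 crossing.
Outer: 2–3 at x≈121.5 (right), 4–1 at x≈196.4 (right) → 2 crossings.
Central: no edge straddles that height → 0 crossings.
Only Upper has an odd count, so the point is inside Upper.

Upper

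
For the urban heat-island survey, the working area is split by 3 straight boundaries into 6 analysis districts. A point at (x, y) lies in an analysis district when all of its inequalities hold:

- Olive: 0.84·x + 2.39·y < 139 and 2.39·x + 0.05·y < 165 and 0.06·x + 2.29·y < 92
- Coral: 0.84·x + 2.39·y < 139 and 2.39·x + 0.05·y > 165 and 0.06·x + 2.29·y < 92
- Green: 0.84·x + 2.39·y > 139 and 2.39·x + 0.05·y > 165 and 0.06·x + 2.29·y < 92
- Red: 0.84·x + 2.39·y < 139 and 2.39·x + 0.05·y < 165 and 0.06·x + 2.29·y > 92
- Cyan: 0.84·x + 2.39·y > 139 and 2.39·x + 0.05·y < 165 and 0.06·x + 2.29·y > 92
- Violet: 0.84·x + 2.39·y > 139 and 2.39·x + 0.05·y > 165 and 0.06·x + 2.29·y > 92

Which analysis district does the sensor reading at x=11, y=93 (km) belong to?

Cyan

0.84·11 + 2.39·93 = 231.510, which is > 139
2.39·11 + 0.05·93 = 30.940, which is < 165
0.06·11 + 2.29·93 = 213.630, which is > 92
This sign pattern matches Cyan.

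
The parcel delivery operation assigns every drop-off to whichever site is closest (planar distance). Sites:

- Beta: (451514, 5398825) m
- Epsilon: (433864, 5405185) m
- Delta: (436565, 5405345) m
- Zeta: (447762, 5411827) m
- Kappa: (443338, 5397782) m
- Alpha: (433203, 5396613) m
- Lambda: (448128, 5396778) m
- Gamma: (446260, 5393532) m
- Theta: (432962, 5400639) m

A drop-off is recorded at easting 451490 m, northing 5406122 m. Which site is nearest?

Zeta

Squared distances to each site:
Beta: 53246785.000; Epsilon: 311553845.000; Delta: 223359354.000; Zeta: 46445009.000; Kappa: 136010704.000; Alpha: 424835450.000; Lambda: 98613380.000; Gamma: 185861000.000; Theta: 373350073.000.
Minimum at Zeta.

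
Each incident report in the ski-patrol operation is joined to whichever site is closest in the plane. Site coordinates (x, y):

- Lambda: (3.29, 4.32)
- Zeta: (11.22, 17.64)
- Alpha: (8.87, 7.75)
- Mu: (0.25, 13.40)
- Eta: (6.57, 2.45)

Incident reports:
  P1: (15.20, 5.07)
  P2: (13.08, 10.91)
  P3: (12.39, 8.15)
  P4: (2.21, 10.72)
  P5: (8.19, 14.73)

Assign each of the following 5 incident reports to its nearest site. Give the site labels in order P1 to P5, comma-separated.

P1 → Alpha (d²=47.25)
P2 → Alpha (d²=27.71)
P3 → Alpha (d²=12.55)
P4 → Mu (d²=11.02)
P5 → Zeta (d²=17.65)

Alpha, Alpha, Alpha, Mu, Zeta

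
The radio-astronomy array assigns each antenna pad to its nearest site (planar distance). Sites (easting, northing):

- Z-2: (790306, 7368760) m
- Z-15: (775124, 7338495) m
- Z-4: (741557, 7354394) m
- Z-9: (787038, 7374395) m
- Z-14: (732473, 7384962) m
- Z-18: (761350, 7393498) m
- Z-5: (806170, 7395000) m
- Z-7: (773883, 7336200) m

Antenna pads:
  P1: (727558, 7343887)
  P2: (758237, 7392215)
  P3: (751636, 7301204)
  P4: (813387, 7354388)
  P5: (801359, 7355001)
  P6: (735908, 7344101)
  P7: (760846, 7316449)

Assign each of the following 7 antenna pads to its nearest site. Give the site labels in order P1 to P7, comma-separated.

Z-4, Z-18, Z-7, Z-2, Z-2, Z-4, Z-7

P1 → Z-4 (d²=306369050.00)
P2 → Z-18 (d²=11336858.00)
P3 → Z-7 (d²=1719649025.00)
P4 → Z-2 (d²=739286945.00)
P5 → Z-2 (d²=311478890.00)
P6 → Z-4 (d²=137857050.00)
P7 → Z-7 (d²=560065370.00)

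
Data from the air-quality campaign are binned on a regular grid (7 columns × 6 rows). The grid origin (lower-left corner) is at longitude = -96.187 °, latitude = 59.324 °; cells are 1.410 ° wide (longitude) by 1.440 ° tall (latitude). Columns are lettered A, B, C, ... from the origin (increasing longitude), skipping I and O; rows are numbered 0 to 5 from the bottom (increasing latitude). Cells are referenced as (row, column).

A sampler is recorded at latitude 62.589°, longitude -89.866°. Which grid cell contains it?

Column index: ⌊(-89.866 − -96.187) / 1.410⌋ = ⌊4.483⌋ = 4 → column E
Row offset from origin: ⌊(62.589 − 59.324) / 1.440⌋ = ⌊2.267⌋ = 2 → row 2

(2, E)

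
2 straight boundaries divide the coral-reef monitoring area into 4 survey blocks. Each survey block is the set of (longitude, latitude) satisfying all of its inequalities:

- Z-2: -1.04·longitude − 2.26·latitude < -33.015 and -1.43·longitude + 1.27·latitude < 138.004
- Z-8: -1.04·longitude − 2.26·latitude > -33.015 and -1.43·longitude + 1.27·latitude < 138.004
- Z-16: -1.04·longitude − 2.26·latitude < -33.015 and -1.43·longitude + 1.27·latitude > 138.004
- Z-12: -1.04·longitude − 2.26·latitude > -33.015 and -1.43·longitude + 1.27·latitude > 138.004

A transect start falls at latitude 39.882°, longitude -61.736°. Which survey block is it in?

-1.04·-61.736 − 2.26·39.882 = -25.928, which is > -33.015
-1.43·-61.736 + 1.27·39.882 = 138.933, which is > 138.004
This sign pattern matches Z-12.

Z-12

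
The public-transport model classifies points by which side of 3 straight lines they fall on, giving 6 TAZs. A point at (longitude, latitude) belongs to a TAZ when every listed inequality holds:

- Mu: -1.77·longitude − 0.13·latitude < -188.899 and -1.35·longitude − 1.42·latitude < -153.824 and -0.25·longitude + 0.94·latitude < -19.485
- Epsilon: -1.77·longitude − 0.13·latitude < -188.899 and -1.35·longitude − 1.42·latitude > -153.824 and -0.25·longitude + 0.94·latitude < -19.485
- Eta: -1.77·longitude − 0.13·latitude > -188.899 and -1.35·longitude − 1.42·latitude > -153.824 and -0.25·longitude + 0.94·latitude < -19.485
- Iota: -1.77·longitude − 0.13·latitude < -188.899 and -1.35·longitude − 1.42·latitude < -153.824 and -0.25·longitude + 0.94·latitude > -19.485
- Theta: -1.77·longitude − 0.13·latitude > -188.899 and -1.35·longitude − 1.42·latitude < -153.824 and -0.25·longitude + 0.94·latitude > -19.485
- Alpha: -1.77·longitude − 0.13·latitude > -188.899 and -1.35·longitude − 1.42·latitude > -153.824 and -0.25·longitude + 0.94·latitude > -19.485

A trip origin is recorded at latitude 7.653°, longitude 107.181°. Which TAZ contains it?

-1.77·107.181 − 0.13·7.653 = -190.705, which is < -188.899
-1.35·107.181 − 1.42·7.653 = -155.562, which is < -153.824
-0.25·107.181 + 0.94·7.653 = -19.601, which is < -19.485
This sign pattern matches Mu.

Mu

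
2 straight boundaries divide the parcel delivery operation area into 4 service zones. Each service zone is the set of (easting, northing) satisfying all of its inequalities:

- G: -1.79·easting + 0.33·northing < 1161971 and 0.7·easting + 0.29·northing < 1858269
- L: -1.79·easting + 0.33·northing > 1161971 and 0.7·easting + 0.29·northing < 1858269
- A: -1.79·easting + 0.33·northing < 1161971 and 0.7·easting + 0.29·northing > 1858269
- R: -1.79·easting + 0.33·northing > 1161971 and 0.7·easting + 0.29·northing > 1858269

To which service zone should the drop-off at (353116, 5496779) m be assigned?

-1.79·353116 + 0.33·5496779 = 1181859.430, which is > 1161971
0.7·353116 + 0.29·5496779 = 1841247.110, which is < 1858269
This sign pattern matches L.

L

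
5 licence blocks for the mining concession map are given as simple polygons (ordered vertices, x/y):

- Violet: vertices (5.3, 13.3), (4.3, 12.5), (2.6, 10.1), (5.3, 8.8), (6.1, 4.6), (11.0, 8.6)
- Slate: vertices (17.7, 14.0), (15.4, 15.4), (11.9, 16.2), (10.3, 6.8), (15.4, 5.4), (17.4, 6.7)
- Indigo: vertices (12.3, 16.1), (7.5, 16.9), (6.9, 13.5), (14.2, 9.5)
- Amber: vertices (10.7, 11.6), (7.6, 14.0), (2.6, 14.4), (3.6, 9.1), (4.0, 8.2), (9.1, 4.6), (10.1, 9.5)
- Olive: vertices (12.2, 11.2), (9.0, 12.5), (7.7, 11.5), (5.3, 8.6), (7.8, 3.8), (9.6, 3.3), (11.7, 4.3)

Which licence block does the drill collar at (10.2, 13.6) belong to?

Indigo

Cast a ray rightward from (10.2, 13.6). For each polygon, the edges (by vertex number in listed order) whose endpoints lie on opposite sides of y = 13.6, where each meets that height, and whether that is right or left of the point:
Violet: no edge straddles that height → 0 crossings.
Slate: 3–4 at x≈11.46 (right), 6–1 at x≈17.68 (right) → 2 crossings.
Indigo: 2–3 at x≈6.92 (left), 4–1 at x≈13.02 (right) → 1 crossing.
Amber: 1–2 at x≈8.12 (left), 3–4 at x≈2.75 (left) → 0 crossings.
Olive: no edge straddles that height → 0 crossings.
Only Indigo has an odd count, so the point is inside Indigo.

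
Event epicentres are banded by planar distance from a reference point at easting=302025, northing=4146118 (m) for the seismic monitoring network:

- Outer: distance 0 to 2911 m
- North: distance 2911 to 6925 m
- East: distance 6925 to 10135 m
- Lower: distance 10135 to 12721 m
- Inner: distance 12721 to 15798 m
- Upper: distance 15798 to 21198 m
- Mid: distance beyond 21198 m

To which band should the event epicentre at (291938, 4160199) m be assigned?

Distance = √((291938−302025)² + (4160199−4146118)²) = √(101747569.000 + 198274561.000) = 17321.147 m.
15798 ≤ 17321.147 < 21198 → Upper.

Upper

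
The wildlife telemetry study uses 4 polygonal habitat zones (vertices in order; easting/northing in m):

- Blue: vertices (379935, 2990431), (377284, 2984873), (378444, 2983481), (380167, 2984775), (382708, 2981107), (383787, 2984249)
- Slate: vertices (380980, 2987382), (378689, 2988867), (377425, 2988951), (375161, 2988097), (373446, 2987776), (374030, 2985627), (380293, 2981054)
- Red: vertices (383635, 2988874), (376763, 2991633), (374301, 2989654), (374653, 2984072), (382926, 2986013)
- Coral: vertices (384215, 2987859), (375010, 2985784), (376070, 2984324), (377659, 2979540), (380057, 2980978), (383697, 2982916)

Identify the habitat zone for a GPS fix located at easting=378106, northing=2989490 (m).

Red

Cast a ray rightward from (378106, 2989490). For each polygon, the edges (by vertex number in listed order) whose endpoints lie on opposite sides of northing = 2989490, where each meets that height, and whether that is right or left of the point:
Blue: 1–2 at easting≈379486.2 (right), 6–1 at easting≈380521.3 (right) → 2 crossings.
Slate: no edge straddles that height → 0 crossings.
Red: 1–2 at easting≈382100.7 (right), 3–4 at easting≈374311.3 (left) → 1 crossing.
Coral: no edge straddles that height → 0 crossings.
Only Red has an odd count, so the point is inside Red.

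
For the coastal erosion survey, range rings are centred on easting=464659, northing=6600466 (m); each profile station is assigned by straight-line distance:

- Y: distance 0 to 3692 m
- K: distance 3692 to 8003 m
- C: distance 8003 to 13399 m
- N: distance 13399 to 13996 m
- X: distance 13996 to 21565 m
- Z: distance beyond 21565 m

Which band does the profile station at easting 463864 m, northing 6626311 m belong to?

Z

Distance = √((463864−464659)² + (6626311−6600466)²) = √(632025.000 + 667964025.000) = 25857.224 m.
21565 ≤ 25857.224 < ∞ → Z.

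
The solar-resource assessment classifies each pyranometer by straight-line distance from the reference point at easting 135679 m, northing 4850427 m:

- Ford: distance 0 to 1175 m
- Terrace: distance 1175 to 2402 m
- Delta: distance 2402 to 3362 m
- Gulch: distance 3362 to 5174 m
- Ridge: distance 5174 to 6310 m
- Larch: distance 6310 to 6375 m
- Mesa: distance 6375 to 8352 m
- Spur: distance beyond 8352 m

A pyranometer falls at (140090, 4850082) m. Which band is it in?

Gulch

Distance = √((140090−135679)² + (4850082−4850427)²) = √(19456921.000 + 119025.000) = 4424.471 m.
3362 ≤ 4424.471 < 5174 → Gulch.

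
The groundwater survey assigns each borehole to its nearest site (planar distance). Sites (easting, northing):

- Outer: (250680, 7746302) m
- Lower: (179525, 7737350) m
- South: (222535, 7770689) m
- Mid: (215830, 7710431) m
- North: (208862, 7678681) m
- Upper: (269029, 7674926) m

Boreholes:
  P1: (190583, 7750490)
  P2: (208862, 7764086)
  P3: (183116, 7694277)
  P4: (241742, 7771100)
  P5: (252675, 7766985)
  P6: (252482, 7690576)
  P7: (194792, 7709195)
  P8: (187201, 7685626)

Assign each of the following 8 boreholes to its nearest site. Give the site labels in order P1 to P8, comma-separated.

P1 → Lower (d²=294938964.00)
P2 → South (d²=230550538.00)
P3 → North (d²=906091732.00)
P4 → South (d²=369077770.00)
P5 → Outer (d²=431766514.00)
P6 → Upper (d²=518725709.00)
P7 → Mid (d²=444125140.00)
P8 → North (d²=517431946.00)

Lower, South, North, South, Outer, Upper, Mid, North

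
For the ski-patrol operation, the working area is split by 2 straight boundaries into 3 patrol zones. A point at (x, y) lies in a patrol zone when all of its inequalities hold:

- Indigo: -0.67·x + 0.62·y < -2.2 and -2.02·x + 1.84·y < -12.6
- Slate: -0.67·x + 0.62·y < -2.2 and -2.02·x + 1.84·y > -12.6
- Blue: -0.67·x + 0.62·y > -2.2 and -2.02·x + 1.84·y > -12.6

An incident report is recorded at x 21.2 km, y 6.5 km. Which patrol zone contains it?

Indigo

-0.67·21.2 + 0.62·6.5 = -10.174, which is < -2.2
-2.02·21.2 + 1.84·6.5 = -30.864, which is < -12.6
This sign pattern matches Indigo.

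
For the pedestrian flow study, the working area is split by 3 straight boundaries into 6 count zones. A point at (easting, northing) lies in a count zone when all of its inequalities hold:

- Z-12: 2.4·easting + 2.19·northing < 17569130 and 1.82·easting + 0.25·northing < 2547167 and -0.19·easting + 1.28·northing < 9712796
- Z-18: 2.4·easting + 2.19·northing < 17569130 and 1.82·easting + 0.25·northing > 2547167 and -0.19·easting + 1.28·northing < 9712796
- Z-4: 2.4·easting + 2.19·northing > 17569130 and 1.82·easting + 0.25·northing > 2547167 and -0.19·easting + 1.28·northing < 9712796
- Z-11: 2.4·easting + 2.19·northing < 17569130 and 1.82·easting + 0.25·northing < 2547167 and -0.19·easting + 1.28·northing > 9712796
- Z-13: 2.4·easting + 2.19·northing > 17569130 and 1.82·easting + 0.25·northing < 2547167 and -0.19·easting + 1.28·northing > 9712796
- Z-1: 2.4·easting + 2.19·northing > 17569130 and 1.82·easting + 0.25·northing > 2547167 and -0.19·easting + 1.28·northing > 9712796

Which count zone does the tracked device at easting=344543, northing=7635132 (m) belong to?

Z-12

2.4·344543 + 2.19·7635132 = 17547842.280, which is < 17569130
1.82·344543 + 0.25·7635132 = 2535851.260, which is < 2547167
-0.19·344543 + 1.28·7635132 = 9707505.790, which is < 9712796
This sign pattern matches Z-12.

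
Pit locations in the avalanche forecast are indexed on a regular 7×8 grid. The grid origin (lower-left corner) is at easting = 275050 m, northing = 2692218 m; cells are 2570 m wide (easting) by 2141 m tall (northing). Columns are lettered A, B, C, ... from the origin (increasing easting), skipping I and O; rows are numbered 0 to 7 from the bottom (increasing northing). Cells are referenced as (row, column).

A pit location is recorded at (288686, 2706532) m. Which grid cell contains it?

(6, F)

Column index: ⌊(288686 − 275050) / 2570⌋ = ⌊5.306⌋ = 5 → column F
Row offset from origin: ⌊(2706532 − 2692218) / 2141⌋ = ⌊6.686⌋ = 6 → row 6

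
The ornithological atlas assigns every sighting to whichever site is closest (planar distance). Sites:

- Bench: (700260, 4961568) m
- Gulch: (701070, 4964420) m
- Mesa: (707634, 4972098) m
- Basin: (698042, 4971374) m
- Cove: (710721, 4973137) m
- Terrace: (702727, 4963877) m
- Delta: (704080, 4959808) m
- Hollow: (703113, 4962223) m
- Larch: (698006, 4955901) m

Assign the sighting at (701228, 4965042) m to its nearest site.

Gulch

Squared distances to each site:
Bench: 13005700.000; Gulch: 411848.000; Mesa: 90823972.000; Basin: 50244820.000; Cove: 155646074.000; Terrace: 3604226.000; Delta: 35528660.000; Hollow: 11499986.000; Larch: 93939165.000.
Minimum at Gulch.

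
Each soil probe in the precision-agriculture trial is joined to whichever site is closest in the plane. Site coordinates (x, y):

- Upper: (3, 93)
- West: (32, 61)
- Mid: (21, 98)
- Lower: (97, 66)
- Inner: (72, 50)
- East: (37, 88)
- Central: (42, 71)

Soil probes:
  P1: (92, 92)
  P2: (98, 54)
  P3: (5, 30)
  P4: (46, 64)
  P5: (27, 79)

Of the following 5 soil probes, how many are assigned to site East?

P1 → Lower
P2 → Lower
P3 → West
P4 → Central
P5 → East
1 of the 5 goes to East.

1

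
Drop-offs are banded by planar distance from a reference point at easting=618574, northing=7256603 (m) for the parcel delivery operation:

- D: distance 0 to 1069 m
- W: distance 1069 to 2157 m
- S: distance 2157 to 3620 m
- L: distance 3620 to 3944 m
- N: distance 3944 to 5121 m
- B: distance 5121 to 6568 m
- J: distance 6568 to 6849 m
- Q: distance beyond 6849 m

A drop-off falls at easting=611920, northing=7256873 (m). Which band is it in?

Distance = √((611920−618574)² + (7256873−7256603)²) = √(44275716.000 + 72900.000) = 6659.476 m.
6568 ≤ 6659.476 < 6849 → J.

J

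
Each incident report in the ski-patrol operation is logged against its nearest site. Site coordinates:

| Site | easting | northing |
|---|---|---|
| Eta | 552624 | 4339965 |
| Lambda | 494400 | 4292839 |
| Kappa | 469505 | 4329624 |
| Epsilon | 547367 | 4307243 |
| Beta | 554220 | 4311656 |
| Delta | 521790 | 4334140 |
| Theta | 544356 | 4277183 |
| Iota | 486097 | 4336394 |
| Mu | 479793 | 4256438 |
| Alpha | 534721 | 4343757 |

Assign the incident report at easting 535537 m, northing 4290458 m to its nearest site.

Theta

Squared distances to each site:
Eta: 2742908618.000; Lambda: 1697921930.000; Kappa: 5894200580.000; Epsilon: 421685125.000; Beta: 798409693.000; Delta: 2097097133.000; Theta: 254000386.000; Iota: 4554429696.000; Mu: 4264753936.000; Alpha: 2841449257.000.
Minimum at Theta.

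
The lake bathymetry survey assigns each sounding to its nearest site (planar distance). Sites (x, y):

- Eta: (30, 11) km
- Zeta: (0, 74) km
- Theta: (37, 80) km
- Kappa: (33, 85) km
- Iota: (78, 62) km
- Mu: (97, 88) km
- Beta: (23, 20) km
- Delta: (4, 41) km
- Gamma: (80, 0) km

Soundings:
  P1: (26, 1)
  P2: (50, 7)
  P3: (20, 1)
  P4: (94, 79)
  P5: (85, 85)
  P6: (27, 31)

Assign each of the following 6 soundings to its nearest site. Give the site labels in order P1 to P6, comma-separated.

Eta, Eta, Eta, Mu, Mu, Beta

P1 → Eta (d²=116.00)
P2 → Eta (d²=416.00)
P3 → Eta (d²=200.00)
P4 → Mu (d²=90.00)
P5 → Mu (d²=153.00)
P6 → Beta (d²=137.00)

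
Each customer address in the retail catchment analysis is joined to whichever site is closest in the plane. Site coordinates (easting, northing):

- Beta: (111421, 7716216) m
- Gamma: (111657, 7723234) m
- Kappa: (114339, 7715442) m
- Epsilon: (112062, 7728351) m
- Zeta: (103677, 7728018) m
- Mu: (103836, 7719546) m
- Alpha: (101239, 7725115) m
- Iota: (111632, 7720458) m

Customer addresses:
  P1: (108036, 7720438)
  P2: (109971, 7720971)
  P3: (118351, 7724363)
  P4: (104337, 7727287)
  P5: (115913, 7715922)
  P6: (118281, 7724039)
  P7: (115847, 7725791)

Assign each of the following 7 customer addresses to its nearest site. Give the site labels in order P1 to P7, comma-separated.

Iota, Iota, Gamma, Zeta, Kappa, Gamma, Epsilon

P1 → Iota (d²=12931616.00)
P2 → Iota (d²=3022090.00)
P3 → Gamma (d²=46084277.00)
P4 → Zeta (d²=969961.00)
P5 → Kappa (d²=2707876.00)
P6 → Gamma (d²=44525401.00)
P7 → Epsilon (d²=20879825.00)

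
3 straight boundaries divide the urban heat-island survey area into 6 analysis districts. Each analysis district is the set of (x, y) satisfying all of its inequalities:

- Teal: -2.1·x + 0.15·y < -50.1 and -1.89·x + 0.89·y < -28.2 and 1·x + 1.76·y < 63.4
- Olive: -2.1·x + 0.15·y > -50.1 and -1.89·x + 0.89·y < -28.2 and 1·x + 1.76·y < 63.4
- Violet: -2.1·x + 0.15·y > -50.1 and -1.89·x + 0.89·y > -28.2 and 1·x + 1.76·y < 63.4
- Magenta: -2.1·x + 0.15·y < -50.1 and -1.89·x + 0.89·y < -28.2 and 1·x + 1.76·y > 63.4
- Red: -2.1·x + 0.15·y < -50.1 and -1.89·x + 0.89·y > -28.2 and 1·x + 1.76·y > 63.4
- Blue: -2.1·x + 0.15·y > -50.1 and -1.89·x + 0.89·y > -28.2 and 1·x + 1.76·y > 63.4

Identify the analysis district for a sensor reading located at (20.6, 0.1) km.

Olive

-2.1·20.6 + 0.15·0.1 = -43.245, which is > -50.1
-1.89·20.6 + 0.89·0.1 = -38.845, which is < -28.2
1·20.6 + 1.76·0.1 = 20.776, which is < 63.4
This sign pattern matches Olive.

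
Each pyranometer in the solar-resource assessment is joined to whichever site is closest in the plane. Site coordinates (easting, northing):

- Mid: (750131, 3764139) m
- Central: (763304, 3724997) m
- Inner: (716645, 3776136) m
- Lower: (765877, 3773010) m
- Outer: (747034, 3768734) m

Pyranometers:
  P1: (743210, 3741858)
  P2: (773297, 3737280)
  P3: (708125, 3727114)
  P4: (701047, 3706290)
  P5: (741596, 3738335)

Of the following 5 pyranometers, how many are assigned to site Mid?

1

P1 → Mid
P2 → Central
P3 → Inner
P4 → Central
P5 → Central
1 of the 5 goes to Mid.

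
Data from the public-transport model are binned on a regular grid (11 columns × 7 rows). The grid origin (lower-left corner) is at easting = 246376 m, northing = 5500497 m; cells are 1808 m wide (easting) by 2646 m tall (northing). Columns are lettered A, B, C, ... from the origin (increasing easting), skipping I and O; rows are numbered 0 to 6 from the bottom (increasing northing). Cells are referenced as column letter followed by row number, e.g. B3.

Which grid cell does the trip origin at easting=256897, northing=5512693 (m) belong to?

F4

Column index: ⌊(256897 − 246376) / 1808⌋ = ⌊5.819⌋ = 5 → column F
Row offset from origin: ⌊(5512693 − 5500497) / 2646⌋ = ⌊4.609⌋ = 4 → row 4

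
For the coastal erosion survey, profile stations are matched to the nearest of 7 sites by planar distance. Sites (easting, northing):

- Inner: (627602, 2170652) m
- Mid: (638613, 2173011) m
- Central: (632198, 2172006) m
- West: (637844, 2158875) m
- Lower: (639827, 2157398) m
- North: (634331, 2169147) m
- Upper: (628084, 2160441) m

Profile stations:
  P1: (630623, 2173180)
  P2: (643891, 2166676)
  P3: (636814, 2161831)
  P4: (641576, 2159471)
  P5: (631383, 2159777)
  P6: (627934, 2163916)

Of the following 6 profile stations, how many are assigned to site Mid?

1

P1 → Central
P2 → Mid
P3 → West
P4 → Lower
P5 → Upper
P6 → Upper
1 of the 6 goes to Mid.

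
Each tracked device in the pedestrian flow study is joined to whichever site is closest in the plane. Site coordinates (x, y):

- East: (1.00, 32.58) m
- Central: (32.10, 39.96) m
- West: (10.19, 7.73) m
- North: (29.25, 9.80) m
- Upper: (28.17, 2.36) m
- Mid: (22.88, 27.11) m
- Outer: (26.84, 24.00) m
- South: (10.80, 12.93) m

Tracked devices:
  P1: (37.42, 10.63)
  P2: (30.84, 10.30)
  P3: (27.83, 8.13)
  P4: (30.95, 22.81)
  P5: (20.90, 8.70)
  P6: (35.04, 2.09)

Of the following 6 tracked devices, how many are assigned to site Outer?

1

P1 → North
P2 → North
P3 → North
P4 → Outer
P5 → North
P6 → Upper
1 of the 6 goes to Outer.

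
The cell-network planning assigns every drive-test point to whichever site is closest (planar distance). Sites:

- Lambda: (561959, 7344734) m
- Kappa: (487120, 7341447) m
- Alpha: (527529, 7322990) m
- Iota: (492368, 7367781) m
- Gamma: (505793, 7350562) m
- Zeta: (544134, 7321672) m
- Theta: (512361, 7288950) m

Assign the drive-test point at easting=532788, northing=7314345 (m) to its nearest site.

Alpha

Squared distances to each site:
Lambda: 1774438562.000; Kappa: 2820084628.000; Alpha: 102393106.000; Iota: 4489182496.000; Gamma: 2040401114.000; Zeta: 182416645.000; Theta: 1062168354.000.
Minimum at Alpha.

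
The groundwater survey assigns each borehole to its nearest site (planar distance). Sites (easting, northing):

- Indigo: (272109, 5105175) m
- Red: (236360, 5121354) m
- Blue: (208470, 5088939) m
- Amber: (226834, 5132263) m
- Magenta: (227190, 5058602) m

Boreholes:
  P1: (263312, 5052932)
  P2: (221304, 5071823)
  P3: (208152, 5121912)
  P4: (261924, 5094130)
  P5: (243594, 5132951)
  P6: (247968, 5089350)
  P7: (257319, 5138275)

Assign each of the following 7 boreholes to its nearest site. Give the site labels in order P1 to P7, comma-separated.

Magenta, Magenta, Amber, Indigo, Red, Indigo, Red

P1 → Magenta (d²=1336947784.00)
P2 → Magenta (d²=209439837.00)
P3 → Amber (d²=456160325.00)
P4 → Indigo (d²=225726250.00)
P5 → Red (d²=186821165.00)
P6 → Indigo (d²=833218506.00)
P7 → Red (d²=725599922.00)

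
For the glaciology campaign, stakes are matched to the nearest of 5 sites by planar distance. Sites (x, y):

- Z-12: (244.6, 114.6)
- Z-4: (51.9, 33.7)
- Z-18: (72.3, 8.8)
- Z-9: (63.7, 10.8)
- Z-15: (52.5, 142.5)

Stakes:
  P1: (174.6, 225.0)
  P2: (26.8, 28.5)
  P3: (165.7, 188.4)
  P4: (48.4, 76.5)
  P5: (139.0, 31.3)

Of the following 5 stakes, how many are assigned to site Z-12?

2

P1 → Z-12
P2 → Z-4
P3 → Z-12
P4 → Z-4
P5 → Z-18
2 of the 5 go to Z-12.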